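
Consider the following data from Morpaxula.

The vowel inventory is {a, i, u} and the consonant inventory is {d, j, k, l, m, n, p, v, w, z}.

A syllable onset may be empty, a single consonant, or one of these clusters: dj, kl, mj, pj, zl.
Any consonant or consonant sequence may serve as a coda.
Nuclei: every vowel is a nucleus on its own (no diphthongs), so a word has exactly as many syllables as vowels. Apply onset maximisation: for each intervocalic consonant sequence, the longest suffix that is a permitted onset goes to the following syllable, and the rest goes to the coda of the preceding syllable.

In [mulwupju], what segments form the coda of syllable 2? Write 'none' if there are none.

none

Vowels present: u, u, u; each is a nucleus, giving 3 syllables.
σ1/σ2 boundary: /lw/; trying suffixes from longest down, /w/ is the first permitted one, so coda /l/ | onset /w/.
σ2/σ3 boundary: /pj/ — entire cluster is a permitted onset → onset /pj/, coda ∅.
Result: mul.wu.pju.
Syllable 2 is /wu/: onset /w/, nucleus /u/, coda ∅.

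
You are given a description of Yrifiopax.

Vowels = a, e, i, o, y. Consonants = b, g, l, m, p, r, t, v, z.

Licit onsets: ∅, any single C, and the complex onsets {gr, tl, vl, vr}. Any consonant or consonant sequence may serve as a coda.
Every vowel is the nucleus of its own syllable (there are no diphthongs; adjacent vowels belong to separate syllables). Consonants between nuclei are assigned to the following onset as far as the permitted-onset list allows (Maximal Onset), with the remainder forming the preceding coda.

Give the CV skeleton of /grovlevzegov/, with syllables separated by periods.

CCV.CCVC.CV.CVC

The vowels are o, e, e, o — 4 nuclei, so 4 syllables.
Between /o/ (V1) and /e/ (V2): /vl/ is a licit onset in full, so it all attaches to the next syllable.
Between /e/ (V2) and /e/ (V3): /vz/ — longest licit onset from the right is /z/, leaving /v/ as coda.
Between /e/ (V3) and /o/ (V4): just /g/ — single C goes to the following onset.
Putting it together: gro.vlev.ze.gov.
Mapping each syllable to C/V: /gro/ → CCV, /vlev/ → CCVC, /ze/ → CV, /gov/ → CVC.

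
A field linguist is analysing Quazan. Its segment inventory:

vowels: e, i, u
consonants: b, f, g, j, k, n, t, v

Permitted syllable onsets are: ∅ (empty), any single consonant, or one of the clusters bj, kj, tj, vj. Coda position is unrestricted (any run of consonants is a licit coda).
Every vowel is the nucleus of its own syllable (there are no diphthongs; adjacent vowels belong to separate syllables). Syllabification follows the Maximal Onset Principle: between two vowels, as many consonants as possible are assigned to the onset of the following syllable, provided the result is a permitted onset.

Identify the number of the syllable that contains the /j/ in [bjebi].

1

Vowels present: e, i; each is a nucleus, giving 2 syllables.
/e…i/ gap (V1→V2): just /b/ — single C goes to the following onset.
Syllabification: bje.bi.
The /j/ is in the onset of syllable 1 (/bje/).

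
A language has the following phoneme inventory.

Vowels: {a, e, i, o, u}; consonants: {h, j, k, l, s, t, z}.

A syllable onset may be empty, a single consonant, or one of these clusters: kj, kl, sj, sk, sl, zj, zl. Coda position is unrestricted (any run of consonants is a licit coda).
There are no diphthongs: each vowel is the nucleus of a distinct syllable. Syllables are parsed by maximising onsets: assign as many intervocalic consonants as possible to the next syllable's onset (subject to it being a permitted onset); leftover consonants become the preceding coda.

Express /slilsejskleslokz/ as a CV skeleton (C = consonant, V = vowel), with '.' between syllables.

CCVC.CVCC.CCV.CCVCC

The vowels are i, e, e, o — 4 nuclei, so 4 syllables.
σ1/σ2 boundary: /ls/ — longest licit onset from the right is /s/, leaving /l/ as coda.
σ2/σ3 boundary: /jskl/; trying suffixes from longest down, /kl/ is the first permitted one, so coda /js/ | onset /kl/.
σ3/σ4 boundary: /sl/ — entire cluster is a permitted onset → onset /sl/, coda ∅.
So the parse is slil.sejs.kle.slokz.
Mapping each syllable to C/V: /slil/ → CCVC, /sejs/ → CVCC, /kle/ → CCV, /slokz/ → CCVCC.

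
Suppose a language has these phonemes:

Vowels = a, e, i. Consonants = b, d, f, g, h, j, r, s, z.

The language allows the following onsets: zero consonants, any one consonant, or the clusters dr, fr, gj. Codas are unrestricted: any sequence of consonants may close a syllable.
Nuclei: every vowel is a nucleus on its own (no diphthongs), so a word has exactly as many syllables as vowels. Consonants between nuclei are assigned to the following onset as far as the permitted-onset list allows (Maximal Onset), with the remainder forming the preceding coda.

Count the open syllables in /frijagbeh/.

Nuclei (vowels): i, a, e → 3 syllables.
/i…a/ gap (V1→V2): /j/ → onset of the next syllable (single consonants are always licit onsets).
/a…e/ gap (V2→V3): cluster /gb/ — the longest permitted-onset suffix is /b/; onset = /b/, preceding coda = /g/.
Syllabification: fri.jag.beh.
Classifying each syllable: /fri/ (open), /jag/ (closed), /beh/ (closed).
Open syllables: 1.

1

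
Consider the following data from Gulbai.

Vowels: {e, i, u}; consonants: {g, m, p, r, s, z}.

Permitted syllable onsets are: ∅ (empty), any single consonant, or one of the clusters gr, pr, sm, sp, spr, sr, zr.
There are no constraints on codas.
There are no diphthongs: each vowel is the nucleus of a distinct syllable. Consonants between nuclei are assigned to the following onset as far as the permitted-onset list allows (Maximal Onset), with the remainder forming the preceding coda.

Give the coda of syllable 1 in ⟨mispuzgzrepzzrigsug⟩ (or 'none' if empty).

none

Nuclei (vowels): i, u, e, i, u → 5 syllables.
Between /i/ (V1) and /u/ (V2): /sp/ is a licit onset in full, so it all attaches to the next syllable.
Between /u/ (V2) and /e/ (V3): /zgzr/ splits as /zg/ + /zr/ (/zr/ is the longest suffix that is a licit onset).
Between /e/ (V3) and /i/ (V4): /pzzr/ splits as /pz/ + /zr/ (/zr/ is the longest suffix that is a licit onset).
Between /i/ (V4) and /u/ (V5): cluster /gs/ — the longest permitted-onset suffix is /s/; onset = /s/, preceding coda = /g/.
Putting it together: mi.spuzg.zrepz.zrig.sug.
Syllable 1 is /mi/: onset /m/, nucleus /i/, coda ∅.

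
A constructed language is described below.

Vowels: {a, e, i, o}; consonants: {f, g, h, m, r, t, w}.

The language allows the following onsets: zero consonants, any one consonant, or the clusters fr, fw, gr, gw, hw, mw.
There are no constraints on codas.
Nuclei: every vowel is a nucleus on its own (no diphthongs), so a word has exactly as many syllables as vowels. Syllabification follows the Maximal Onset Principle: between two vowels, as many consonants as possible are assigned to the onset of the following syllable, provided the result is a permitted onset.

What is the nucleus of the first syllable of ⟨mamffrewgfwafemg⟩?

Nuclei (vowels): a, e, a, e → 4 syllables.
The first nucleus (vowel 1 from the left) is /a/.

a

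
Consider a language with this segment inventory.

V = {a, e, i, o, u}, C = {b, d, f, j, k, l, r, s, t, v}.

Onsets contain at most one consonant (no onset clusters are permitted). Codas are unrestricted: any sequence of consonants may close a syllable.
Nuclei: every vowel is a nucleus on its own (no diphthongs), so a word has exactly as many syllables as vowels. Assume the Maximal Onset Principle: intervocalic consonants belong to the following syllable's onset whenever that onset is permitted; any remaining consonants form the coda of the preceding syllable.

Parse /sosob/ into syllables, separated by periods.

Nuclei (vowels): o, o → 2 syllables.
V1 /o/ – V2 /o/: just /s/ — single C goes to the following onset.

so.sob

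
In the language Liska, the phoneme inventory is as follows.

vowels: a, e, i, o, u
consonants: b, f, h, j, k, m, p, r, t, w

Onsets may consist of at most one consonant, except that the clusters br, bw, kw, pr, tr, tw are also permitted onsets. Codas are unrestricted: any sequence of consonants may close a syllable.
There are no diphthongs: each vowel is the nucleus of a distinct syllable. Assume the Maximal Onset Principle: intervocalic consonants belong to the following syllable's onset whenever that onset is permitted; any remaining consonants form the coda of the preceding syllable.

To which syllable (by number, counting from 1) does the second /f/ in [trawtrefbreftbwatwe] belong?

Nuclei (vowels): a, e, e, a, e → 5 syllables.
σ1/σ2 boundary: /wtr/ splits as /w/ + /tr/ (/tr/ is the longest suffix that is a licit onset).
σ2/σ3 boundary: /fbr/ splits as /f/ + /br/ (/br/ is the longest suffix that is a licit onset).
σ3/σ4 boundary: /ftbw/ splits as /ft/ + /bw/ (/bw/ is the longest suffix that is a licit onset).
σ4/σ5 boundary: cluster /tw/ — /tw/ is itself a permitted onset, so the whole cluster goes right; preceding coda = ∅.
Result: traw.tref.breft.bwa.twe.
The second /f/ is in the coda of syllable 3 (/breft/).

3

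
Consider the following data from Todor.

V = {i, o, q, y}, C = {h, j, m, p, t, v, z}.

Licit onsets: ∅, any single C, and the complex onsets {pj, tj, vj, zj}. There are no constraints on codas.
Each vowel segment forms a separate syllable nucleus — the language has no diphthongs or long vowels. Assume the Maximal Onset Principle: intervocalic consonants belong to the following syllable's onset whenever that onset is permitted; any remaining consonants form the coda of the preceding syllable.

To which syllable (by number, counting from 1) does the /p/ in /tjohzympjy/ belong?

3

Nuclei (vowels): o, y, y → 3 syllables.
/o…y/ gap (V1→V2): cluster /hz/ — the longest permitted-onset suffix is /z/; onset = /z/, preceding coda = /h/.
/y…y/ gap (V2→V3): /mpj/ — longest licit onset from the right is /pj/, leaving /m/ as coda.
Result: tjoh.zym.pjy.
The /p/ is in the onset of syllable 3 (/pjy/).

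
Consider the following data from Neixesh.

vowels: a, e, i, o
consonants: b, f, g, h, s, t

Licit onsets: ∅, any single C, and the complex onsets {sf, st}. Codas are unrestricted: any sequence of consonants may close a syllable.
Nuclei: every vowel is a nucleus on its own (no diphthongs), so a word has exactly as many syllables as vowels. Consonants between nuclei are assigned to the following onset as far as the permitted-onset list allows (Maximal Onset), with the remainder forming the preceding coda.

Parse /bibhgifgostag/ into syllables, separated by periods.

bibh.gif.go.stag

Vowels present: i, i, o, a; each is a nucleus, giving 4 syllables.
Between /i/ (V1) and /i/ (V2): /bhg/ — longest licit onset from the right is /g/, leaving /bh/ as coda.
Between /i/ (V2) and /o/ (V3): cluster /fg/ — the longest permitted-onset suffix is /g/; onset = /g/, preceding coda = /f/.
Between /o/ (V3) and /a/ (V4): /st/ — entire cluster is a permitted onset → onset /st/, coda ∅.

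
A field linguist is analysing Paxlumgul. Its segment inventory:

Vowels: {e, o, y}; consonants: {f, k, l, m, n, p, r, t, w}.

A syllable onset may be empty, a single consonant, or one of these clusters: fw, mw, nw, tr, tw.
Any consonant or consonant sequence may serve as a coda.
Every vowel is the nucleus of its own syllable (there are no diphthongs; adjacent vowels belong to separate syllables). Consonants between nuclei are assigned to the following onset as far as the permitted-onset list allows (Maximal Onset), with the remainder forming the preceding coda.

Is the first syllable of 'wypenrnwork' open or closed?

Nuclei (vowels): y, e, o → 3 syllables.
σ1/σ2 boundary: just /p/ — single C goes to the following onset.
σ2/σ3 boundary: /nrnw/; trying suffixes from longest down, /nw/ is the first permitted one, so coda /nr/ | onset /nw/.
Putting it together: wy.penr.nwork.
Syllable 1 is /wy/; it ends in its nucleus with no coda, so it is open.

open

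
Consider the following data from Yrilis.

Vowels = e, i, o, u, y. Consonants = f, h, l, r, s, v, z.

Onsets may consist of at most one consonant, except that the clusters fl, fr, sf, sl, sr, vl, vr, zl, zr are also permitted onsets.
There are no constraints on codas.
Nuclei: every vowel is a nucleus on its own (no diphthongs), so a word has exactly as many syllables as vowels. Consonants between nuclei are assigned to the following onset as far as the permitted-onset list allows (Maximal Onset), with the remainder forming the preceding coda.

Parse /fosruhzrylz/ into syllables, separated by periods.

fo.sruh.zrylz

The vowels are o, u, y — 3 nuclei, so 3 syllables.
V1 /o/ – V2 /u/: /sr/ is a licit onset in full, so it all attaches to the next syllable.
V2 /u/ – V3 /y/: /hzr/; trying suffixes from longest down, /zr/ is the first permitted one, so coda /h/ | onset /zr/.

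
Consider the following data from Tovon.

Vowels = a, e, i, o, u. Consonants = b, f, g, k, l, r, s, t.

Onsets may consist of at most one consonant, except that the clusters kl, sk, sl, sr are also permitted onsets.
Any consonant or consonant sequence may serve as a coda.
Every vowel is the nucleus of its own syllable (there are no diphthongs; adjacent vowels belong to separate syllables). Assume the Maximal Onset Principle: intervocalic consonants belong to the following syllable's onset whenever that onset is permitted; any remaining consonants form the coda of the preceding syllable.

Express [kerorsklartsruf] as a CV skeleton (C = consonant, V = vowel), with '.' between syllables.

CV.CVCC.CCVCC.CCVC

The vowels are e, o, a, u — 4 nuclei, so 4 syllables.
/e…o/ gap (V1→V2): /r/ is a single consonant, so it becomes the next onset.
/o…a/ gap (V2→V3): cluster /rskl/ — the longest permitted-onset suffix is /kl/; onset = /kl/, preceding coda = /rs/.
/a…u/ gap (V3→V4): /rtsr/; trying suffixes from longest down, /sr/ is the first permitted one, so coda /rt/ | onset /sr/.
Putting it together: ke.rors.klart.sruf.
Mapping each syllable to C/V: /ke/ → CV, /rors/ → CVCC, /klart/ → CCVCC, /sruf/ → CCVC.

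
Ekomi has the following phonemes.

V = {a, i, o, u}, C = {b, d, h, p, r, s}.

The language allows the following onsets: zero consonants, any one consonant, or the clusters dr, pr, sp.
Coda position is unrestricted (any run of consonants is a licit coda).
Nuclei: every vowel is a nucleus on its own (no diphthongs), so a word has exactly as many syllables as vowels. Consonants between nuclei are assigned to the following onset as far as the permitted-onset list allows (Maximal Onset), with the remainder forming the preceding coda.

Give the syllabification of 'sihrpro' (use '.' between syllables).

Nuclei (vowels): i, o → 2 syllables.
σ1/σ2 boundary: /hrpr/ — longest licit onset from the right is /pr/, leaving /hr/ as coda.

sihr.pro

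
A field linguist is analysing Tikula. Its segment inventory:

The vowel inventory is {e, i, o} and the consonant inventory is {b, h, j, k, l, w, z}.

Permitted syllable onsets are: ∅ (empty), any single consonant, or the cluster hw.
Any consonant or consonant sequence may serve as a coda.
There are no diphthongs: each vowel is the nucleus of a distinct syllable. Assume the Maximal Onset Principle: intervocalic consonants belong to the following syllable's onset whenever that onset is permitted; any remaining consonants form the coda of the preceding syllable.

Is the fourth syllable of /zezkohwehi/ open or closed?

open

Nuclei (vowels): e, o, e, i → 4 syllables.
/e…o/ gap (V1→V2): cluster /zk/ — the longest permitted-onset suffix is /k/; onset = /k/, preceding coda = /z/.
/o…e/ gap (V2→V3): /hw/ is a licit onset in full, so it all attaches to the next syllable.
/e…i/ gap (V3→V4): /h/ → onset of the next syllable (single consonants are always licit onsets).
Result: zez.ko.hwe.hi.
Syllable 4 is /hi/; it ends in its nucleus with no coda, so it is open.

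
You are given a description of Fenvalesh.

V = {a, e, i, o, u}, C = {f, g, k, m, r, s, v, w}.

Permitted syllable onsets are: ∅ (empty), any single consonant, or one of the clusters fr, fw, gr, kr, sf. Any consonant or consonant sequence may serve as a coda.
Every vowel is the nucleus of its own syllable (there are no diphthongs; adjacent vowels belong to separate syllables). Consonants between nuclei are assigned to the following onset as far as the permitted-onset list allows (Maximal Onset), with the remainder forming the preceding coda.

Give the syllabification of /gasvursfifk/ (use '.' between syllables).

The vowels are a, u, i — 3 nuclei, so 3 syllables.
/a…u/ gap (V1→V2): /sv/ — longest licit onset from the right is /v/, leaving /s/ as coda.
/u…i/ gap (V2→V3): /rsf/ splits as /r/ + /sf/ (/sf/ is the longest suffix that is a licit onset).

gas.vur.sfifk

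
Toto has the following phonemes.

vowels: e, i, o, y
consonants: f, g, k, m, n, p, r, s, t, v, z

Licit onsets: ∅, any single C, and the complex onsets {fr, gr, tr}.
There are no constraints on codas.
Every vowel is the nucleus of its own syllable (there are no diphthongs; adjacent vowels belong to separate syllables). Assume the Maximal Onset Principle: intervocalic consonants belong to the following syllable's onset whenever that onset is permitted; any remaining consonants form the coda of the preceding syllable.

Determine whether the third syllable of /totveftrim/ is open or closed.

closed

The vowels are o, e, i — 3 nuclei, so 3 syllables.
Between /o/ (V1) and /e/ (V2): /tv/ splits as /t/ + /v/ (/v/ is the longest suffix that is a licit onset).
Between /e/ (V2) and /i/ (V3): /ftr/; trying suffixes from longest down, /tr/ is the first permitted one, so coda /f/ | onset /tr/.
Syllabification: tot.vef.trim.
Syllable 3 is /trim/ with coda /m/, so it is closed.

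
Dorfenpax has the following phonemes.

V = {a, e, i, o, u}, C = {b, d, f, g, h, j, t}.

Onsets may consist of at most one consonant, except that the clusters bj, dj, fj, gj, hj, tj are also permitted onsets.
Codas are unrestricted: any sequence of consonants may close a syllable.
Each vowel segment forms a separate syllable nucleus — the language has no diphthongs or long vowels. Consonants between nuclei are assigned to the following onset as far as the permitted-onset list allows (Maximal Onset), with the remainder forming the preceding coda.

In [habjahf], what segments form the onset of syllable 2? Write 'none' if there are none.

bj

The vowels are a, a — 2 nuclei, so 2 syllables.
σ1/σ2 boundary: /bj/ is a licit onset in full, so it all attaches to the next syllable.
Putting it together: ha.bjahf.
Syllable 2 is /bjahf/: onset /bj/, nucleus /a/, coda /hf/.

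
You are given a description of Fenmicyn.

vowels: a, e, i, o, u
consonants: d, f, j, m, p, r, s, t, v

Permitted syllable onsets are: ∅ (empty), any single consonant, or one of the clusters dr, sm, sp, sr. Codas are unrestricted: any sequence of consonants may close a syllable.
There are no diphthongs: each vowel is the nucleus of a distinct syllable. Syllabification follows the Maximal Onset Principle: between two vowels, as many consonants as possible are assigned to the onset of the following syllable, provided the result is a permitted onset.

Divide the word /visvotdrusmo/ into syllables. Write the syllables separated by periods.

vis.vot.dru.smo

Nuclei (vowels): i, o, u, o → 4 syllables.
/i…o/ gap (V1→V2): cluster /sv/ — the longest permitted-onset suffix is /v/; onset = /v/, preceding coda = /s/.
/o…u/ gap (V2→V3): /tdr/ splits as /t/ + /dr/ (/dr/ is the longest suffix that is a licit onset).
/u…o/ gap (V3→V4): /sm/ is a licit onset in full, so it all attaches to the next syllable.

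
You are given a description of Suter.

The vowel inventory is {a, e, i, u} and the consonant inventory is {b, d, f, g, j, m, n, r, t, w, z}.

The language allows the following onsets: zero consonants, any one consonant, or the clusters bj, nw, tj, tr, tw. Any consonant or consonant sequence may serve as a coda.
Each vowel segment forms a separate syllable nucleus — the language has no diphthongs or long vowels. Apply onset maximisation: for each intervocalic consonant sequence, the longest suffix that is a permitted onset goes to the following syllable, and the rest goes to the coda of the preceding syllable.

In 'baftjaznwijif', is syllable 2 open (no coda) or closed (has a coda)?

Nuclei (vowels): a, a, i, i → 4 syllables.
/a…a/ gap (V1→V2): cluster /ftj/ — the longest permitted-onset suffix is /tj/; onset = /tj/, preceding coda = /f/.
/a…i/ gap (V2→V3): /znw/ splits as /z/ + /nw/ (/nw/ is the longest suffix that is a licit onset).
/i…i/ gap (V3→V4): /j/ → onset of the next syllable (single consonants are always licit onsets).
Syllabification: baf.tjaz.nwi.jif.
Syllable 2 is /tjaz/ with coda /z/, so it is closed.

closed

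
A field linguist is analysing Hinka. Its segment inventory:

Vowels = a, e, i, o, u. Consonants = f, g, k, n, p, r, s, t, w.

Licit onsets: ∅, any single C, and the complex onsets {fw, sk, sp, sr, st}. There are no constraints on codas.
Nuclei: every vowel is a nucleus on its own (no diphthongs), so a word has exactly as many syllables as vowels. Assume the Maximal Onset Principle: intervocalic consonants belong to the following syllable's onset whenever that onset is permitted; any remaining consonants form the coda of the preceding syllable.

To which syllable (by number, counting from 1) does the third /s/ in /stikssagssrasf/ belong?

Nuclei (vowels): i, a, a → 3 syllables.
Between /i/ (V1) and /a/ (V2): /kss/; trying suffixes from longest down, /s/ is the first permitted one, so coda /ks/ | onset /s/.
Between /a/ (V2) and /a/ (V3): /gssr/ splits as /gs/ + /sr/ (/sr/ is the longest suffix that is a licit onset).
Putting it together: stiks.sags.srasf.
The third /s/ is in the onset of syllable 2 (/sags/).

2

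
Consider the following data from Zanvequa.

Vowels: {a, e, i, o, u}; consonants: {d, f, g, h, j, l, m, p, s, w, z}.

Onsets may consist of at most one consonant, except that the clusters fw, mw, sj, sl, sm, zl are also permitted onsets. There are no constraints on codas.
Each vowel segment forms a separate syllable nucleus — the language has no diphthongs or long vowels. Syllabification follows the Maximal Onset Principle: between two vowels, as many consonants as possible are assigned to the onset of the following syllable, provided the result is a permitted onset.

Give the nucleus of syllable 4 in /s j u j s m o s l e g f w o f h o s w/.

Nuclei (vowels): u, o, e, o, o → 5 syllables.
The fourth nucleus (vowel 4 from the left) is /o/.

o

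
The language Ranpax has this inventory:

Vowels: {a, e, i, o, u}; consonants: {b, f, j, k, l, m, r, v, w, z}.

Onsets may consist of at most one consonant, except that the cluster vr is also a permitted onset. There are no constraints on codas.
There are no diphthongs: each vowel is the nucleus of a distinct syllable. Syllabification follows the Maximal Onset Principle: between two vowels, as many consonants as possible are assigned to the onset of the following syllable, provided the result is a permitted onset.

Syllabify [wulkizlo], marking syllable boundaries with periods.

wul.kiz.lo

Nuclei (vowels): u, i, o → 3 syllables.
Between /u/ (V1) and /i/ (V2): cluster /lk/ — the longest permitted-onset suffix is /k/; onset = /k/, preceding coda = /l/.
Between /i/ (V2) and /o/ (V3): /zl/ — longest licit onset from the right is /l/, leaving /z/ as coda.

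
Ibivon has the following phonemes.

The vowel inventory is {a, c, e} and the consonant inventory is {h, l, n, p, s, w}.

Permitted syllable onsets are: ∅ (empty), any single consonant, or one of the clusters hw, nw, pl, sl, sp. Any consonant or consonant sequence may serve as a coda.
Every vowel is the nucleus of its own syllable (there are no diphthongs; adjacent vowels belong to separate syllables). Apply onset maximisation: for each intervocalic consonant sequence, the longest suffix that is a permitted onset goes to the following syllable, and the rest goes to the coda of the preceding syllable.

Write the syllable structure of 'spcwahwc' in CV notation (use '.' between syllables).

CCV.CV.CCV

The vowels are c, a, c — 3 nuclei, so 3 syllables.
Between /c/ (V1) and /a/ (V2): /w/ → onset of the next syllable (single consonants are always licit onsets).
Between /a/ (V2) and /c/ (V3): cluster /hw/ — /hw/ is itself a permitted onset, so the whole cluster goes right; preceding coda = ∅.
Result: spc.wa.hwc.
Mapping each syllable to C/V: /spc/ → CCV, /wa/ → CV, /hwc/ → CCV.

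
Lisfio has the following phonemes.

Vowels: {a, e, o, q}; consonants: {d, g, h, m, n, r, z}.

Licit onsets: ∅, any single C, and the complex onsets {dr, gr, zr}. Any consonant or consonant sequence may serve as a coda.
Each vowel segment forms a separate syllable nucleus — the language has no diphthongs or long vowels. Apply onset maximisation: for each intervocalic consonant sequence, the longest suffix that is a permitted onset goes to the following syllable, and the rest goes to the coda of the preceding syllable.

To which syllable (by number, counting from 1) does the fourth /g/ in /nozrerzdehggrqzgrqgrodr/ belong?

Vowels present: o, e, e, q, q, o; each is a nucleus, giving 6 syllables.
V1 /o/ – V2 /e/: cluster /zr/ — /zr/ is itself a permitted onset, so the whole cluster goes right; preceding coda = ∅.
V2 /e/ – V3 /e/: /rzd/; trying suffixes from longest down, /d/ is the first permitted one, so coda /rz/ | onset /d/.
V3 /e/ – V4 /q/: cluster /hggr/ — the longest permitted-onset suffix is /gr/; onset = /gr/, preceding coda = /hg/.
V4 /q/ – V5 /q/: cluster /zgr/ — the longest permitted-onset suffix is /gr/; onset = /gr/, preceding coda = /z/.
V5 /q/ – V6 /o/: cluster /gr/ — /gr/ is itself a permitted onset, so the whole cluster goes right; preceding coda = ∅.
Syllabification: no.zrerz.dehg.grqz.grq.grodr.
The fourth /g/ is in the onset of syllable 6 (/grodr/).

6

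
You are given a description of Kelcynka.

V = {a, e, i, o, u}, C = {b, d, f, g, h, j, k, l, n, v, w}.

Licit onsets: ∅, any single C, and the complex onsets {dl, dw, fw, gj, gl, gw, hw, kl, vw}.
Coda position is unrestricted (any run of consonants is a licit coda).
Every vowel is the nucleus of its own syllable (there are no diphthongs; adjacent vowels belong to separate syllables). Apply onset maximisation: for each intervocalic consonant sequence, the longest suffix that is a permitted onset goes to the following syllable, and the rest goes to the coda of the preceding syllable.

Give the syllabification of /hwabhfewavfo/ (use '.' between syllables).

hwabh.fe.wav.fo

Nuclei (vowels): a, e, a, o → 4 syllables.
Between /a/ (V1) and /e/ (V2): /bhf/; trying suffixes from longest down, /f/ is the first permitted one, so coda /bh/ | onset /f/.
Between /e/ (V2) and /a/ (V3): /w/ → onset of the next syllable (single consonants are always licit onsets).
Between /a/ (V3) and /o/ (V4): /vf/; trying suffixes from longest down, /f/ is the first permitted one, so coda /v/ | onset /f/.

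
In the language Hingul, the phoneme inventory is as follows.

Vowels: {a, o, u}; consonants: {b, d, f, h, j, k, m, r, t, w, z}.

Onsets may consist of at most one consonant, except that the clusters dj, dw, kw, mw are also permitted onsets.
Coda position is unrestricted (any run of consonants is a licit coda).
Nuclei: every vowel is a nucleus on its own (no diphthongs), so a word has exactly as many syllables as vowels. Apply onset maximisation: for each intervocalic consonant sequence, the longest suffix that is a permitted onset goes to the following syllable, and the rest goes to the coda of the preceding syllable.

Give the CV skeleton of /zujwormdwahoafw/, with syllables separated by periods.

CVC.CVCC.CCV.CV.VCC

Nuclei (vowels): u, o, a, o, a → 5 syllables.
Between /u/ (V1) and /o/ (V2): /jw/; trying suffixes from longest down, /w/ is the first permitted one, so coda /j/ | onset /w/.
Between /o/ (V2) and /a/ (V3): /rmdw/ — longest licit onset from the right is /dw/, leaving /rm/ as coda.
Between /a/ (V3) and /o/ (V4): /h/ is a single consonant, so it becomes the next onset.
Between /o/ (V4) and /a/ (V5): nothing intervenes; syllable break is V.V.
Syllabification: zuj.worm.dwa.ho.afw.
Mapping each syllable to C/V: /zuj/ → CVC, /worm/ → CVCC, /dwa/ → CCV, /ho/ → CV, /afw/ → VCC.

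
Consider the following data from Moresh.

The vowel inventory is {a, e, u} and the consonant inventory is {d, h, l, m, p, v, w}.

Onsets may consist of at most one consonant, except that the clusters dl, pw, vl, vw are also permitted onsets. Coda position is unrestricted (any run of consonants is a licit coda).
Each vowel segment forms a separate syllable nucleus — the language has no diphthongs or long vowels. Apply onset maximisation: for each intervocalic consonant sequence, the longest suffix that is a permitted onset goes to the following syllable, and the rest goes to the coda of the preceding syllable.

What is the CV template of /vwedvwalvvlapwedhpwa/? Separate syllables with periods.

Vowels present: e, a, a, e, a; each is a nucleus, giving 5 syllables.
/e…a/ gap (V1→V2): /dvw/ splits as /d/ + /vw/ (/vw/ is the longest suffix that is a licit onset).
/a…a/ gap (V2→V3): /lvvl/ splits as /lv/ + /vl/ (/vl/ is the longest suffix that is a licit onset).
/a…e/ gap (V3→V4): cluster /pw/ — /pw/ is itself a permitted onset, so the whole cluster goes right; preceding coda = ∅.
/e…a/ gap (V4→V5): /dhpw/; trying suffixes from longest down, /pw/ is the first permitted one, so coda /dh/ | onset /pw/.
Result: vwed.vwalv.vla.pwedh.pwa.
Mapping each syllable to C/V: /vwed/ → CCVC, /vwalv/ → CCVCC, /vla/ → CCV, /pwedh/ → CCVCC, /pwa/ → CCV.

CCVC.CCVCC.CCV.CCVCC.CCV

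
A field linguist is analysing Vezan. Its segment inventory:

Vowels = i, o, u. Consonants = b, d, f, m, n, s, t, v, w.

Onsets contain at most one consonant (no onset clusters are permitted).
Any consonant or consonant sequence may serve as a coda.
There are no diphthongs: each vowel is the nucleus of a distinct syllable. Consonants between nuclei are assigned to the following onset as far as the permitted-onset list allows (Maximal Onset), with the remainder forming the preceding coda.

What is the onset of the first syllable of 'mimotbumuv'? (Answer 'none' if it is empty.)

Nuclei (vowels): i, o, u, u → 4 syllables.
Between /i/ (V1) and /o/ (V2): just /m/ — single C goes to the following onset.
Between /o/ (V2) and /u/ (V3): /tb/ splits as /t/ + /b/ (/b/ is the longest suffix that is a licit onset).
Between /u/ (V3) and /u/ (V4): /m/ → onset of the next syllable (single consonants are always licit onsets).
Syllabification: mi.mot.bu.muv.
Syllable 1 is /mi/: onset /m/, nucleus /i/, coda ∅.

m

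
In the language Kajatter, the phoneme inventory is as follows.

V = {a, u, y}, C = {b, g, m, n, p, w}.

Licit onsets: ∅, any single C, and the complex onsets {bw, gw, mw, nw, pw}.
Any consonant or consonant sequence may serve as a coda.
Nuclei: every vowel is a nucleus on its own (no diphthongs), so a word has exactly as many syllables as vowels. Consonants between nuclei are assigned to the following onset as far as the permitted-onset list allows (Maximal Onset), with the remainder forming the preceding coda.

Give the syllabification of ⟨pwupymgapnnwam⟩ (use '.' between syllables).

The vowels are u, y, a, a — 4 nuclei, so 4 syllables.
/u…y/ gap (V1→V2): /p/ → onset of the next syllable (single consonants are always licit onsets).
/y…a/ gap (V2→V3): /mg/ — longest licit onset from the right is /g/, leaving /m/ as coda.
/a…a/ gap (V3→V4): /pnnw/ — longest licit onset from the right is /nw/, leaving /pn/ as coda.

pwu.pym.gapn.nwam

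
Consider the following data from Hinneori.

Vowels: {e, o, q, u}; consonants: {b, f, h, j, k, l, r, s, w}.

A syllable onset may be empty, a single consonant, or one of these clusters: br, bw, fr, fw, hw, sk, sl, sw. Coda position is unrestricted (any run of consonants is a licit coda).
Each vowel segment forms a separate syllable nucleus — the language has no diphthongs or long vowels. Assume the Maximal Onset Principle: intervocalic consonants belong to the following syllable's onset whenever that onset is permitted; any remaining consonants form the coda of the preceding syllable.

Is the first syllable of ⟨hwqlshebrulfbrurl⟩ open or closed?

Vowels present: q, e, u, u; each is a nucleus, giving 4 syllables.
σ1/σ2 boundary: /lsh/; trying suffixes from longest down, /h/ is the first permitted one, so coda /ls/ | onset /h/.
σ2/σ3 boundary: cluster /br/ — /br/ is itself a permitted onset, so the whole cluster goes right; preceding coda = ∅.
σ3/σ4 boundary: /lfbr/ — longest licit onset from the right is /br/, leaving /lf/ as coda.
Putting it together: hwqls.he.brulf.brurl.
Syllable 1 is /hwqls/ with coda /ls/, so it is closed.

closed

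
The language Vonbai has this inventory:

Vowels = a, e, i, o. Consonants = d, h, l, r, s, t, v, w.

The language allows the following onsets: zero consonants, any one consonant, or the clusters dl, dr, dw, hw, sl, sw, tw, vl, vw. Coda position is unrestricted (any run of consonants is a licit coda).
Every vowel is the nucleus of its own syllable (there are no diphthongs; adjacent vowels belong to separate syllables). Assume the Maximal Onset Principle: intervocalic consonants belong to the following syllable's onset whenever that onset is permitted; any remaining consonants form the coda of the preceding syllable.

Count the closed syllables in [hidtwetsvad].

The vowels are i, e, a — 3 nuclei, so 3 syllables.
σ1/σ2 boundary: /dtw/ splits as /d/ + /tw/ (/tw/ is the longest suffix that is a licit onset).
σ2/σ3 boundary: /tsv/; trying suffixes from longest down, /v/ is the first permitted one, so coda /ts/ | onset /v/.
Syllabification: hid.twets.vad.
Classifying each syllable: /hid/ (closed), /twets/ (closed), /vad/ (closed).
Closed syllables: 3.

3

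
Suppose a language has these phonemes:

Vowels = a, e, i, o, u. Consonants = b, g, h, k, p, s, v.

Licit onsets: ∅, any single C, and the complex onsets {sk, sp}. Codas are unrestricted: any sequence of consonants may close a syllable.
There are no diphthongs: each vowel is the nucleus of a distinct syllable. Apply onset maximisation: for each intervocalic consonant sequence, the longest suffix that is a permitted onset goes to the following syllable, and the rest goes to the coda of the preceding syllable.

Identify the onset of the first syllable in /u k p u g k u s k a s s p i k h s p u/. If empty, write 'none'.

none

The vowels are u, u, u, a, i, u — 6 nuclei, so 6 syllables.
/u…u/ gap (V1→V2): /kp/ splits as /k/ + /p/ (/p/ is the longest suffix that is a licit onset).
/u…u/ gap (V2→V3): /gk/ splits as /g/ + /k/ (/k/ is the longest suffix that is a licit onset).
/u…a/ gap (V3→V4): /sk/ — entire cluster is a permitted onset → onset /sk/, coda ∅.
/a…i/ gap (V4→V5): /ssp/ splits as /s/ + /sp/ (/sp/ is the longest suffix that is a licit onset).
/i…u/ gap (V5→V6): /khsp/ splits as /kh/ + /sp/ (/sp/ is the longest suffix that is a licit onset).
Putting it together: uk.pug.ku.skas.spikh.spu.
Syllable 1 is /uk/: onset ∅, nucleus /u/, coda /k/.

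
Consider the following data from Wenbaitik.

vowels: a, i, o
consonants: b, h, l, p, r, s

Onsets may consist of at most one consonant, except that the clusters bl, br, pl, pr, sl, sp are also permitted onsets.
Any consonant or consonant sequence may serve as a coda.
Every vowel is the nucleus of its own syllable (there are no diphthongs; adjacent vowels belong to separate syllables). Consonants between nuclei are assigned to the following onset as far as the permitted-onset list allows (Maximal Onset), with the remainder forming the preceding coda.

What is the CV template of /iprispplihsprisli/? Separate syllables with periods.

Nuclei (vowels): i, i, i, i, i → 5 syllables.
V1 /i/ – V2 /i/: /pr/ — entire cluster is a permitted onset → onset /pr/, coda ∅.
V2 /i/ – V3 /i/: cluster /sppl/ — the longest permitted-onset suffix is /pl/; onset = /pl/, preceding coda = /sp/.
V3 /i/ – V4 /i/: /hspr/ splits as /hs/ + /pr/ (/pr/ is the longest suffix that is a licit onset).
V4 /i/ – V5 /i/: /sl/ is a licit onset in full, so it all attaches to the next syllable.
Syllabification: i.prisp.plihs.pri.sli.
Mapping each syllable to C/V: /i/ → V, /prisp/ → CCVCC, /plihs/ → CCVCC, /pri/ → CCV, /sli/ → CCV.

V.CCVCC.CCVCC.CCV.CCV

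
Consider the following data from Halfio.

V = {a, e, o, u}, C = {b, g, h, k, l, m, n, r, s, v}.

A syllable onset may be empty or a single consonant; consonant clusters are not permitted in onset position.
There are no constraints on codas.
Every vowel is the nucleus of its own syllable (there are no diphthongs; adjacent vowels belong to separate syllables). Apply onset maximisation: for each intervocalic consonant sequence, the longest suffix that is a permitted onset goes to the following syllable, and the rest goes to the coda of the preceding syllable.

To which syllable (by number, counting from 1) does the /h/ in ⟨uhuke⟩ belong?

Nuclei (vowels): u, u, e → 3 syllables.
V1 /u/ – V2 /u/: /h/ → onset of the next syllable (single consonants are always licit onsets).
V2 /u/ – V3 /e/: just /k/ — single C goes to the following onset.
Syllabification: u.hu.ke.
The /h/ is in the onset of syllable 2 (/hu/).

2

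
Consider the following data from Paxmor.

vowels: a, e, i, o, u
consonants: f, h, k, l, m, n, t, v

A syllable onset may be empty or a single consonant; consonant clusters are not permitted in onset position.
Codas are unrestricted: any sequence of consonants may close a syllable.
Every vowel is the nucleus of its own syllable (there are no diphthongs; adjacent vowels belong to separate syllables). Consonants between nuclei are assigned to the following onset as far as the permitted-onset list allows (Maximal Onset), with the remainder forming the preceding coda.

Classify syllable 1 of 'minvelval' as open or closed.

closed

Nuclei (vowels): i, e, a → 3 syllables.
V1 /i/ – V2 /e/: /nv/ — longest licit onset from the right is /v/, leaving /n/ as coda.
V2 /e/ – V3 /a/: cluster /lv/ — the longest permitted-onset suffix is /v/; onset = /v/, preceding coda = /l/.
Result: min.vel.val.
Syllable 1 is /min/ with coda /n/, so it is closed.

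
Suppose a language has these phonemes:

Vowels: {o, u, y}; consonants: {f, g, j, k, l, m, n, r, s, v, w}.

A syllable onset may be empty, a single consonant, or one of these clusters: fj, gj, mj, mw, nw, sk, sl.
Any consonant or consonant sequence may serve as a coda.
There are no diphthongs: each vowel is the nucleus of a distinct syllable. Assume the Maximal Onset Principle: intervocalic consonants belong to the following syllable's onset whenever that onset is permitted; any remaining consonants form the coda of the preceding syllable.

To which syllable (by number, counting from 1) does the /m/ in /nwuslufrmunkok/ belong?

3

Nuclei (vowels): u, u, u, o → 4 syllables.
Between /u/ (V1) and /u/ (V2): /sl/ — entire cluster is a permitted onset → onset /sl/, coda ∅.
Between /u/ (V2) and /u/ (V3): cluster /frm/ — the longest permitted-onset suffix is /m/; onset = /m/, preceding coda = /fr/.
Between /u/ (V3) and /o/ (V4): /nk/ splits as /n/ + /k/ (/k/ is the longest suffix that is a licit onset).
Syllabification: nwu.slufr.mun.kok.
The /m/ is in the onset of syllable 3 (/mun/).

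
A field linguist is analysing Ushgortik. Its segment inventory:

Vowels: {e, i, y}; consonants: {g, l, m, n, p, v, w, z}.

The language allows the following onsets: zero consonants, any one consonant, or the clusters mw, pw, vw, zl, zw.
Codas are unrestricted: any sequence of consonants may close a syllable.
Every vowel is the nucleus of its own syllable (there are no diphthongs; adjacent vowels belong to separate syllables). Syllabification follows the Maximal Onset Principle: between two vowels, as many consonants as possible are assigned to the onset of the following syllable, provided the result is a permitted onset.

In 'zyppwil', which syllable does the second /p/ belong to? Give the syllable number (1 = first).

2

The vowels are y, i — 2 nuclei, so 2 syllables.
Between /y/ (V1) and /i/ (V2): /ppw/ splits as /p/ + /pw/ (/pw/ is the longest suffix that is a licit onset).
Syllabification: zyp.pwil.
The second /p/ is in the onset of syllable 2 (/pwil/).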